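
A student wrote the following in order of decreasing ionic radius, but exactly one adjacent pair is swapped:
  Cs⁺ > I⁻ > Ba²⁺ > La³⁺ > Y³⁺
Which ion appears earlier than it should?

Cs⁺

Check each adjacent pair. Cs⁺ and I⁻ are reversed: they are isoelectronic (54 e⁻) and Cs has more protons than I (55 vs 53), making Cs⁺ smaller. No other neighbouring pair contradicts the periodic trends, so Cs⁺ is the ion listed too early.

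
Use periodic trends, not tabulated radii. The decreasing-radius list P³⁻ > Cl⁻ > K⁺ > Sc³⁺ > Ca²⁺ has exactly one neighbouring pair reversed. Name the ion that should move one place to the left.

Ca²⁺

Check each adjacent pair. Sc³⁺ and Ca²⁺ are reversed: both have 18 electrons but Z(Sc)=21 > Z(Ca)=20, so Sc³⁺ should be the smaller of the two. No other neighbouring pair contradicts the periodic trends, so Ca²⁺ is the ion listed too late.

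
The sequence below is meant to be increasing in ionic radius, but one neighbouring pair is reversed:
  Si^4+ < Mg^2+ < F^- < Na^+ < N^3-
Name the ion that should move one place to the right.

Scanning neighbour by neighbour, only F^-/Na^+ violates a trend: they are isoelectronic (10 e⁻) and Na has more protons than F (11 vs 9), making Na^+ smaller. That makes F^- the one sitting a position early relative to where it belongs.

F^-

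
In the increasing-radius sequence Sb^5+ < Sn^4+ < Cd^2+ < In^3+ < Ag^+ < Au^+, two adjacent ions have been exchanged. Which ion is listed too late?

Compare adjacent ions: they are isoelectronic (46 e⁻) and In has more protons than Cd (49 vs 48), making In^3+ smaller — yet in this increasing list Cd^2+ sits before In^3+. Nothing else is reversed, so In^3+ should move one place to the left.

In^3+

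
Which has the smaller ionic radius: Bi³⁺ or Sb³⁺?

Sb³⁺

All are in the same group with charge +3. Radius grows down the group as n (the outermost shell) increases.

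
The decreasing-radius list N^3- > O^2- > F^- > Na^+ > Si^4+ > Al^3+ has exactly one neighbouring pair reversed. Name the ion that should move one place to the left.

Al^3+

Check each adjacent pair. Si^4+ and Al^3+ are reversed: they are isoelectronic (10 e⁻) and Si has more protons than Al (14 vs 13), making Si^4+ smaller. No other neighbouring pair contradicts the periodic trends, so Al^3+ is the ion listed too late.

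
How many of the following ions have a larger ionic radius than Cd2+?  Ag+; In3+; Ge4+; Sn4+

1

Work out protons and electrons: Ge4+ has 28 e⁻ (Z=32), Sn4+ has 46 e⁻ (Z=50), In3+ has 46 e⁻ (Z=49), Cd2+ has 46 e⁻ (Z=48), Ag+ has 46 e⁻ (Z=47). Ge4+ < Sn4+ (same group, period 4 vs 5); Sn4+ < In3+ (isoelectronic, higher Z=50 is smaller); In3+ < Cd2+ (both 46 e⁻, Z=49>48); Cd2+ < Ag+ (both 46 e⁻, Z=48>47).
Overall: Ge4+ < Sn4+ < In3+ < Cd2+ < Ag+. Cd2+ has 3 below it and 1 above. So 1 is larger.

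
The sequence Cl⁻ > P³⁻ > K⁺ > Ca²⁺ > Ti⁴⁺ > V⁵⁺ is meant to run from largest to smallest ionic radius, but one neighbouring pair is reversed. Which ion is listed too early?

Scanning neighbour by neighbour, only Cl⁻/P³⁻ violates a trend: Cl⁻ and P³⁻ share 18 electrons; the higher nuclear charge on Cl (Z=17) contracts it more, so Cl⁻ < P³⁻. That makes Cl⁻ the one sitting a position early relative to where it belongs.

Cl⁻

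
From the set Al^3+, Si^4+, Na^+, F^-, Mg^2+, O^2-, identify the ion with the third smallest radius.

Each ion has 10 electrons. The ranking follows nuclear charge in reverse — greater Z gives a smaller radius. Si^4+ (Z=14), Al^3+ (Z=13), Mg^2+ (Z=12), Na^+ (Z=11), F^- (Z=9), O^2- (Z=8).
Full ascending order: Si^4+ < Al^3+ < Mg^2+ < Na^+ < F^- < O^2-. Counting from the smallest, position 3 is Mg^2+.

Mg^2+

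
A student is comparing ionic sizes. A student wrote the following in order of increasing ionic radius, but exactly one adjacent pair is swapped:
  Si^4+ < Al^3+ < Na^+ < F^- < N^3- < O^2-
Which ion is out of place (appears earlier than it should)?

Scanning neighbour by neighbour, only N^3-/O^2- violates a trend: O^2- and N^3- share 10 electrons; the higher nuclear charge on O (Z=8) contracts it more, so O^2- < N^3-. That makes N^3- the one sitting a position early relative to where it belongs.

N^3-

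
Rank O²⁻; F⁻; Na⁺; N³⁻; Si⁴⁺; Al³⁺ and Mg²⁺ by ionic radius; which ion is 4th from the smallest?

All of these have 10 electrons (isoelectronic). With the same electron cloud, the ion with the most protons pulls it in tightest. Nuclear charges: Si⁴⁺ (Z=14), Al³⁺ (Z=13), Mg²⁺ (Z=12), Na⁺ (Z=11), F⁻ (Z=9), O²⁻ (Z=8), N³⁻ (Z=7). Highest Z is smallest.
So the order is Si⁴⁺ < Al³⁺ < Mg²⁺ < Na⁺ < F⁻ < O²⁻ < N³⁻; the 4th-smallest ion is Na⁺.

Na⁺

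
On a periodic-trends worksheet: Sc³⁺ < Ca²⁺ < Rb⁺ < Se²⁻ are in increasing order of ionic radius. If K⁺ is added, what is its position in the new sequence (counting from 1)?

3

First list Z and electron count for each: Sc³⁺ (Z=21, 18 e⁻), Ca²⁺ (Z=20, 18 e⁻), K⁺ (Z=19, 18 e⁻), Rb⁺ (Z=37, 36 e⁻), Se²⁻ (Z=34, 36 e⁻). Sc³⁺ < Ca²⁺ (isoelectronic, higher Z=21 is smaller); Ca²⁺ < K⁺ (both 18 e⁻, Z=20>19); K⁺ < Rb⁺ (same group, period 4 vs 5); Rb⁺ < Se²⁻ (both 36 e⁻, Z=37>34).
With K⁺ included the full order is Sc³⁺ < Ca²⁺ < K⁺ < Rb⁺ < Se²⁻, so it takes position 3.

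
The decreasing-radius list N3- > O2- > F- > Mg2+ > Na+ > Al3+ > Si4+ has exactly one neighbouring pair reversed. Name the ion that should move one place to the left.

Na+

Compare adjacent ions: Mg2+ and Na+ share 10 electrons; the higher nuclear charge on Mg (Z=12) contracts it more, so Mg2+ < Na+ — yet in this decreasing list Mg2+ sits before Na+. Nothing else is reversed, so Na+ should move one place to the left.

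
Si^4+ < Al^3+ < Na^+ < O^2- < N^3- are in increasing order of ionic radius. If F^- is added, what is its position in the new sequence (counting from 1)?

4

All of these have 10 electrons (isoelectronic). With the same electron cloud, the ion with the most protons pulls it in tightest. Nuclear charges: Si^4+ (Z=14), Al^3+ (Z=13), Na^+ (Z=11), F^- (Z=9), O^2- (Z=8), N^3- (Z=7). Highest Z is smallest.
Putting F^- in gives Si^4+ < Al^3+ < Na^+ < F^- < O^2- < N^3-; it lands at slot 4.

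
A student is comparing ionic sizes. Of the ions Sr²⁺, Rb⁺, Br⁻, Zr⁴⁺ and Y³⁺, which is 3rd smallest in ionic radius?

Sr²⁺

All of these have 36 electrons (isoelectronic). With the same electron cloud, the ion with the most protons pulls it in tightest. Nuclear charges: Zr⁴⁺ (Z=40), Y³⁺ (Z=39), Sr²⁺ (Z=38), Rb⁺ (Z=37), Br⁻ (Z=35). Highest Z is smallest.
That gives Zr⁴⁺ < Y³⁺ < Sr²⁺ < Rb⁺ < Br⁻. From the smallest end, number 3 is Sr²⁺.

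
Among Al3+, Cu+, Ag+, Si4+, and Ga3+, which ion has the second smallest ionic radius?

Work out protons and electrons: Si4+: 10 e⁻, Z=14, Al3+: 10 e⁻, Z=13, Ga3+: 28 e⁻, Z=31, Cu+: 28 e⁻, Z=29, Ag+: 46 e⁻, Z=47. Si4+ < Al3+ (isoelectronic, higher Z=14 is smaller); Al3+ < Ga3+ (same group, 1 shell fewer); Ga3+ < Cu+ (isoelectronic, higher Z=31 is smaller); Cu+ < Ag+ (same group, period 4 vs 5).
That gives Si4+ < Al3+ < Ga3+ < Cu+ < Ag+. From the smallest end, number 2 is Al3+.

Al3+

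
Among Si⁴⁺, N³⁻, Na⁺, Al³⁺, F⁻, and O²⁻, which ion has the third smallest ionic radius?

Na⁺

These species are isoelectronic with 10 electrons. The only difference is the number of protons: Si⁴⁺ (Z=14), Al³⁺ (Z=13), Na⁺ (Z=11), F⁻ (Z=9), O²⁻ (Z=8), N³⁻ (Z=7). The strongest nuclear pull (Si⁴⁺) gives the smallest ion.
So the order is Si⁴⁺ < Al³⁺ < Na⁺ < F⁻ < O²⁻ < N³⁻; the 3rd-smallest ion is Na⁺.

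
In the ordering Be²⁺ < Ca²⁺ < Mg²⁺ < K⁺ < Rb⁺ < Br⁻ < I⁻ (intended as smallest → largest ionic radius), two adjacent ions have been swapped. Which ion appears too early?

Check each adjacent pair. Ca²⁺ and Mg²⁺ are reversed: same group and charge — period 3 sits above period 4, so Mg²⁺ is smaller. No other neighbouring pair contradicts the periodic trends, so Ca²⁺ is the ion listed too early.

Ca²⁺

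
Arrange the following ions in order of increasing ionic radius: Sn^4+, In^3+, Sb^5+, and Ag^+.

These species are isoelectronic with 46 electrons. The only difference is the number of protons: Sb^5+ (Z=51), Sn^4+ (Z=50), In^3+ (Z=49), Ag^+ (Z=47). The strongest nuclear pull (Sb^5+) gives the smallest ion.

Sb^5+ < Sn^4+ < In^3+ < Ag^+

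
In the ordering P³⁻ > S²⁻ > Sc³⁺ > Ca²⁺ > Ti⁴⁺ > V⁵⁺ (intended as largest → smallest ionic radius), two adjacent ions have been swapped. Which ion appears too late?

Ca²⁺

Scanning neighbour by neighbour, only Sc³⁺/Ca²⁺ violates a trend: they are isoelectronic (18 e⁻) and Sc has more protons than Ca (21 vs 20), making Sc³⁺ smaller. That makes Ca²⁺ the one sitting a position late relative to where it belongs.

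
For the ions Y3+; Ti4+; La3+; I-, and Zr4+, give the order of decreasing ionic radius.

I- > La3+ > Y3+ > Zr4+ > Ti4+

Ti4+ has 18 e⁻ (Z=22), Zr4+ has 36 e⁻ (Z=40), Y3+ has 36 e⁻ (Z=39), La3+ has 54 e⁻ (Z=57), I- has 54 e⁻ (Z=53). Ti4+ < Zr4+ (same group, period 4 vs 5); Zr4+ < Y3+ (both 36 e⁻, Z=40>39); Y3+ < La3+ (same group, period 5 vs 6); La3+ < I- (both 54 e⁻, Z=57>53).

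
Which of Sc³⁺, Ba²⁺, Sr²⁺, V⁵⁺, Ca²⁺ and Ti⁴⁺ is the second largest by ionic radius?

Tabulating Z and e⁻: V⁵⁺: 18 e⁻, Z=23, Ti⁴⁺: 18 e⁻, Z=22, Sc³⁺: 18 e⁻, Z=21, Ca²⁺: 18 e⁻, Z=20, Sr²⁺: 36 e⁻, Z=38, Ba²⁺: 54 e⁻, Z=56. V⁵⁺ < Ti⁴⁺ (isoelectronic, higher Z=23 is smaller); Ti⁴⁺ < Sc³⁺ (both 18 e⁻, Z=22>21); Sc³⁺ < Ca²⁺ (isoelectronic, higher Z=21 is smaller); Ca²⁺ < Sr²⁺ (same group, period 4 vs 5); Sr²⁺ < Ba²⁺ (same group, period 5 vs 6).
Full ascending order: V⁵⁺ < Ti⁴⁺ < Sc³⁺ < Ca²⁺ < Sr²⁺ < Ba²⁺. Counting from the largest, position 2 is Sr²⁺.

Sr²⁺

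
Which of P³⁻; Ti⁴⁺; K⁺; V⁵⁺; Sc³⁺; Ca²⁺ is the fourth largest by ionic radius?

These species are isoelectronic with 18 electrons. The only difference is the number of protons: V⁵⁺ (Z=23), Ti⁴⁺ (Z=22), Sc³⁺ (Z=21), Ca²⁺ (Z=20), K⁺ (Z=19), P³⁻ (Z=15). The strongest nuclear pull (V⁵⁺) gives the smallest ion.
That gives V⁵⁺ < Ti⁴⁺ < Sc³⁺ < Ca²⁺ < K⁺ < P³⁻. From the largest end, number 4 is Sc³⁺.

Sc³⁺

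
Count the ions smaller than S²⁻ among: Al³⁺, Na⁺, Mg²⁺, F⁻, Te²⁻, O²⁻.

Work out protons and electrons: Al³⁺ has 10 e⁻ (Z=13), Mg²⁺ has 10 e⁻ (Z=12), Na⁺ has 10 e⁻ (Z=11), F⁻ has 10 e⁻ (Z=9), O²⁻ has 10 e⁻ (Z=8), S²⁻ has 18 e⁻ (Z=16), Te²⁻ has 54 e⁻ (Z=52). Al³⁺ < Mg²⁺ (both 10 e⁻, Z=13>12); Mg²⁺ < Na⁺ (isoelectronic, higher Z=12 is smaller); Na⁺ < F⁻ (isoelectronic, higher Z=11 is smaller); F⁻ < O²⁻ (both 10 e⁻, Z=9>8); O²⁻ < S²⁻ (same group, period 2 vs 3); S²⁻ < Te²⁻ (same group, period 3 vs 5).
Relative to S²⁻, the ions that are smaller are Al³⁺, Mg²⁺, Na⁺, F⁻, O²⁻. That's 5.

5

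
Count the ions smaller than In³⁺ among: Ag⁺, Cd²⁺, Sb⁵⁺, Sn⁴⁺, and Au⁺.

2

Tabulating Z and e⁻: Sb⁵⁺ (Z=51, 46 e⁻), Sn⁴⁺ (Z=50, 46 e⁻), In³⁺ (Z=49, 46 e⁻), Cd²⁺ (Z=48, 46 e⁻), Ag⁺ (Z=47, 46 e⁻), Au⁺ (Z=79, 78 e⁻). Sb⁵⁺ < Sn⁴⁺ (both 46 e⁻, Z=51>50); Sn⁴⁺ < In³⁺ (both 46 e⁻, Z=50>49); In³⁺ < Cd²⁺ (isoelectronic, higher Z=49 is smaller); Cd²⁺ < Ag⁺ (both 46 e⁻, Z=48>47); Ag⁺ < Au⁺ (same group, period 5 vs 6).
Placing each against In³⁺: smaller — Sb⁵⁺, Sn⁴⁺; larger — Cd²⁺, Ag⁺, Au⁺. So 2 are smaller.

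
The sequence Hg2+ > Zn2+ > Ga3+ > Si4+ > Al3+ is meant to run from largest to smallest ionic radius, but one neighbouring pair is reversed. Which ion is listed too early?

Si4+

Scanning neighbour by neighbour, only Si4+/Al3+ violates a trend: they are isoelectronic (10 e⁻) and Si has more protons than Al (14 vs 13), making Si4+ smaller. That makes Si4+ the one sitting a position early relative to where it belongs.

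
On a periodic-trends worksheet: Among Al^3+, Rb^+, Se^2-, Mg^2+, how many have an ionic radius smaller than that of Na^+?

Tabulating Z and e⁻: Al^3+: 10 e⁻, Z=13, Mg^2+: 10 e⁻, Z=12, Na^+: 10 e⁻, Z=11, Rb^+: 36 e⁻, Z=37, Se^2-: 36 e⁻, Z=34. Al^3+ < Mg^2+ (isoelectronic, higher Z=13 is smaller); Mg^2+ < Na^+ (isoelectronic, higher Z=12 is smaller); Na^+ < Rb^+ (same group, 2 shells fewer); Rb^+ < Se^2- (isoelectronic, higher Z=37 is smaller).
Relative to Na^+, the ions that are smaller are Al^3+, Mg^2+. Count: 2.

2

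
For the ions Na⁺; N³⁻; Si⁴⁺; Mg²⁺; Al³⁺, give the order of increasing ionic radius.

Si⁴⁺ < Al³⁺ < Mg²⁺ < Na⁺ < N³⁻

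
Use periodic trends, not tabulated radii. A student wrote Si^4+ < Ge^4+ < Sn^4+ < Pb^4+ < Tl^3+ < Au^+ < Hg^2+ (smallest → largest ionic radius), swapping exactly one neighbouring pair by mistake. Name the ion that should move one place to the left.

Hg^2+

Compare adjacent ions: Hg^2+ and Au^+ share 78 electrons; the higher nuclear charge on Hg (Z=80) contracts it more, so Hg^2+ < Au^+ — yet in this increasing list Au^+ sits before Hg^2+. Nothing else is reversed, so Hg^2+ should move one place to the left.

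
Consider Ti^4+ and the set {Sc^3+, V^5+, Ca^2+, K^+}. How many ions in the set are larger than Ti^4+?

3

Isoelectronic series (18 e⁻ each). Size is set by nuclear charge: more protons means a smaller ion. V^5+ (Z=23), Ti^4+ (Z=22), Sc^3+ (Z=21), Ca^2+ (Z=20), K^+ (Z=19).
Ordering all of them (including Ti^4+) by radius gives V^5+ < Ti^4+ < Sc^3+ < Ca^2+ < K^+. So 3 are larger.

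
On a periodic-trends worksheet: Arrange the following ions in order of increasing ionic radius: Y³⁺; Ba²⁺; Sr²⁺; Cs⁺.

Y³⁺ < Sr²⁺ < Ba²⁺ < Cs⁺

Y³⁺ has 36 e⁻ (Z=39), Sr²⁺ has 36 e⁻ (Z=38), Ba²⁺ has 54 e⁻ (Z=56), Cs⁺ has 54 e⁻ (Z=55). Y³⁺ < Sr²⁺ (both 36 e⁻, Z=39>38); Sr²⁺ < Ba²⁺ (same group, period 5 vs 6); Ba²⁺ < Cs⁺ (both 54 e⁻, Z=56>55).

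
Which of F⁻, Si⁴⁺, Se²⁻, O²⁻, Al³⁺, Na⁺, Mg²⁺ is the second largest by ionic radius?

Si⁴⁺: 10 e⁻, Z=14, Al³⁺: 10 e⁻, Z=13, Mg²⁺: 10 e⁻, Z=12, Na⁺: 10 e⁻, Z=11, F⁻: 10 e⁻, Z=9, O²⁻: 10 e⁻, Z=8, Se²⁻: 36 e⁻, Z=34. Si⁴⁺ < Al³⁺ (both 10 e⁻, Z=14>13); Al³⁺ < Mg²⁺ (isoelectronic, higher Z=13 is smaller); Mg²⁺ < Na⁺ (both 10 e⁻, Z=12>11); Na⁺ < F⁻ (both 10 e⁻, Z=11>9); F⁻ < O²⁻ (isoelectronic, higher Z=9 is smaller); O²⁻ < Se²⁻ (same group, 2 shells fewer).
That gives Si⁴⁺ < Al³⁺ < Mg²⁺ < Na⁺ < F⁻ < O²⁻ < Se²⁻. From the largest end, number 2 is O²⁻.

O²⁻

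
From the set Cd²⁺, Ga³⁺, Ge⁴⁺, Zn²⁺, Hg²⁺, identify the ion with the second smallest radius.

Work out protons and electrons: Ge⁴⁺: 28 e⁻, Z=32, Ga³⁺: 28 e⁻, Z=31, Zn²⁺: 28 e⁻, Z=30, Cd²⁺: 46 e⁻, Z=48, Hg²⁺: 78 e⁻, Z=80. Ge⁴⁺ < Ga³⁺ (isoelectronic, higher Z=32 is smaller); Ga³⁺ < Zn²⁺ (isoelectronic, higher Z=31 is smaller); Zn²⁺ < Cd²⁺ (same group, 1 shell fewer); Cd²⁺ < Hg²⁺ (same group, 1 shell fewer).
Full ascending order: Ge⁴⁺ < Ga³⁺ < Zn²⁺ < Cd²⁺ < Hg²⁺. Counting from the smallest, position 2 is Ga³⁺.

Ga³⁺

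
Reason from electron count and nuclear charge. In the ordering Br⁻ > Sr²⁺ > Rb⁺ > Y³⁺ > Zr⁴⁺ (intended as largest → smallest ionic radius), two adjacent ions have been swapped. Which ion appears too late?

Rb⁺

Check each adjacent pair. Sr²⁺ and Rb⁺ are reversed: Sr²⁺ and Rb⁺ share 36 electrons; the higher nuclear charge on Sr (Z=38) contracts it more, so Sr²⁺ < Rb⁺. No other neighbouring pair contradicts the periodic trends, so Rb⁺ is the ion listed too late.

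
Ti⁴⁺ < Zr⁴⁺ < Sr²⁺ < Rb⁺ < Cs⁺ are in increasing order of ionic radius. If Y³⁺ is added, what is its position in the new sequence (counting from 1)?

Ti⁴⁺ (Z=22, 18 e⁻), Zr⁴⁺ (Z=40, 36 e⁻), Y³⁺ (Z=39, 36 e⁻), Sr²⁺ (Z=38, 36 e⁻), Rb⁺ (Z=37, 36 e⁻), Cs⁺ (Z=55, 54 e⁻). Ti⁴⁺ < Zr⁴⁺ (same group, period 4 vs 5); Zr⁴⁺ < Y³⁺ (both 36 e⁻, Z=40>39); Y³⁺ < Sr²⁺ (isoelectronic, higher Z=39 is smaller); Sr²⁺ < Rb⁺ (isoelectronic, higher Z=38 is smaller); Rb⁺ < Cs⁺ (same group, period 5 vs 6).
Putting Y³⁺ in gives Ti⁴⁺ < Zr⁴⁺ < Y³⁺ < Sr²⁺ < Rb⁺ < Cs⁺; it lands at slot 3.

3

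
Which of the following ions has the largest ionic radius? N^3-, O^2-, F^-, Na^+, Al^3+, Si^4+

N^3-

These species are isoelectronic with 10 electrons. The only difference is the number of protons: Si^4+ (Z=14), Al^3+ (Z=13), Na^+ (Z=11), F^- (Z=9), O^2- (Z=8), N^3- (Z=7). The strongest nuclear pull (Si^4+) gives the smallest ion.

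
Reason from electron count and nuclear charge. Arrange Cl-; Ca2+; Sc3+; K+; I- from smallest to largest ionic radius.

Sc3+ < Ca2+ < K+ < Cl- < I-

Sc3+: 18 e⁻, Z=21, Ca2+: 18 e⁻, Z=20, K+: 18 e⁻, Z=19, Cl-: 18 e⁻, Z=17, I-: 54 e⁻, Z=53. Sc3+ < Ca2+ (isoelectronic, higher Z=21 is smaller); Ca2+ < K+ (isoelectronic, higher Z=20 is smaller); K+ < Cl- (isoelectronic, higher Z=19 is smaller); Cl- < I- (same group, period 3 vs 5).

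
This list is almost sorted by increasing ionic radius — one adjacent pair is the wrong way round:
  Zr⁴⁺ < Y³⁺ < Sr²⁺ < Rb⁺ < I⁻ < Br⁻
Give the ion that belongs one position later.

Scanning neighbour by neighbour, only I⁻/Br⁻ violates a trend: same group and charge — period 4 sits above period 5, so Br⁻ is smaller. That makes I⁻ the one sitting a position early relative to where it belongs.

I⁻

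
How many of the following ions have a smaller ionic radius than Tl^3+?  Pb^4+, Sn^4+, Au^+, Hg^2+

Work out protons and electrons: Sn^4+ (Z=50, 46 e⁻), Pb^4+ (Z=82, 78 e⁻), Tl^3+ (Z=81, 78 e⁻), Hg^2+ (Z=80, 78 e⁻), Au^+ (Z=79, 78 e⁻). Sn^4+ < Pb^4+ (same group, period 5 vs 6); Pb^4+ < Tl^3+ (isoelectronic, higher Z=82 is smaller); Tl^3+ < Hg^2+ (isoelectronic, higher Z=81 is smaller); Hg^2+ < Au^+ (both 78 e⁻, Z=80>79).
Placing each against Tl^3+: smaller — Sn^4+, Pb^4+; larger — Hg^2+, Au^+. That's 2.

2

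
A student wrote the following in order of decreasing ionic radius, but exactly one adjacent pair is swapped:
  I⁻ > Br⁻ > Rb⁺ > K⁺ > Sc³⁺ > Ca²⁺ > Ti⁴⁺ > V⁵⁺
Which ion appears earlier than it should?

Sc³⁺

Compare adjacent ions: both have 18 electrons but Z(Sc)=21 > Z(Ca)=20, so Sc³⁺ should be the smaller of the two — yet in this decreasing list Sc³⁺ sits before Ca²⁺. Nothing else is reversed, so Sc³⁺ should move one place to the right.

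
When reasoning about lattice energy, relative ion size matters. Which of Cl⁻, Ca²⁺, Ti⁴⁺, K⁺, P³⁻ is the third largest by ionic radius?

K⁺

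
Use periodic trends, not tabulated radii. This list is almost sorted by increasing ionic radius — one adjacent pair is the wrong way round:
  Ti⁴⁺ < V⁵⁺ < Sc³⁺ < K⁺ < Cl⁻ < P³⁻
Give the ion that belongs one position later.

Scanning neighbour by neighbour, only Ti⁴⁺/V⁵⁺ violates a trend: both have 18 electrons but Z(V)=23 > Z(Ti)=22, so V⁵⁺ should be the smaller of the two. That makes Ti⁴⁺ the one sitting a position early relative to where it belongs.

Ti⁴⁺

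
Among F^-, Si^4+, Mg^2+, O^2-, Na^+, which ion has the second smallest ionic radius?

Mg^2+

These species are isoelectronic with 10 electrons. The only difference is the number of protons: Si^4+ (Z=14), Mg^2+ (Z=12), Na^+ (Z=11), F^- (Z=9), O^2- (Z=8). The strongest nuclear pull (Si^4+) gives the smallest ion.
That gives Si^4+ < Mg^2+ < Na^+ < F^- < O^2-. From the smallest end, number 2 is Mg^2+.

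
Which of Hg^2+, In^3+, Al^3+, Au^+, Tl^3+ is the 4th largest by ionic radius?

Electron counts and nuclear charges: Al^3+: 10 e⁻, Z=13, In^3+: 46 e⁻, Z=49, Tl^3+: 78 e⁻, Z=81, Hg^2+: 78 e⁻, Z=80, Au^+: 78 e⁻, Z=79. Al^3+ < In^3+ (same group, 2 shells fewer); In^3+ < Tl^3+ (same group, period 5 vs 6); Tl^3+ < Hg^2+ (isoelectronic, higher Z=81 is smaller); Hg^2+ < Au^+ (both 78 e⁻, Z=80>79).
That gives Al^3+ < In^3+ < Tl^3+ < Hg^2+ < Au^+. From the largest end, number 4 is In^3+.

In^3+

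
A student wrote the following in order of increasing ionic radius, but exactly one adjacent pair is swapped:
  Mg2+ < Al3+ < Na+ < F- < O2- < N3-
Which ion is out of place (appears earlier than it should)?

Mg2+

Scanning neighbour by neighbour, only Mg2+/Al3+ violates a trend: Al3+ and Mg2+ share 10 electrons; the higher nuclear charge on Al (Z=13) contracts it more, so Al3+ < Mg2+. That makes Mg2+ the one sitting a position early relative to where it belongs.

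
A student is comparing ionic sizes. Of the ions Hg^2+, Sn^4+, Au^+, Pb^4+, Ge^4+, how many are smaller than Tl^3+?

3

Electron counts and nuclear charges: Ge^4+ (Z=32, 28 e⁻), Sn^4+ (Z=50, 46 e⁻), Pb^4+ (Z=82, 78 e⁻), Tl^3+ (Z=81, 78 e⁻), Hg^2+ (Z=80, 78 e⁻), Au^+ (Z=79, 78 e⁻). Ge^4+ < Sn^4+ (same group, 1 shell fewer); Sn^4+ < Pb^4+ (same group, period 5 vs 6); Pb^4+ < Tl^3+ (both 78 e⁻, Z=82>81); Tl^3+ < Hg^2+ (both 78 e⁻, Z=81>80); Hg^2+ < Au^+ (both 78 e⁻, Z=80>79).
Placing each against Tl^3+: smaller — Ge^4+, Sn^4+, Pb^4+; larger — Hg^2+, Au^+. Count: 3.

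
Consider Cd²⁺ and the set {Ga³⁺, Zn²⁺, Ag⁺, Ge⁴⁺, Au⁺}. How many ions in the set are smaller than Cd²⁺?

Electron counts and nuclear charges: Ge⁴⁺ (Z=32, 28 e⁻), Ga³⁺ (Z=31, 28 e⁻), Zn²⁺ (Z=30, 28 e⁻), Cd²⁺ (Z=48, 46 e⁻), Ag⁺ (Z=47, 46 e⁻), Au⁺ (Z=79, 78 e⁻). Ge⁴⁺ < Ga³⁺ (isoelectronic, higher Z=32 is smaller); Ga³⁺ < Zn²⁺ (both 28 e⁻, Z=31>30); Zn²⁺ < Cd²⁺ (same group, period 4 vs 5); Cd²⁺ < Ag⁺ (isoelectronic, higher Z=48 is smaller); Ag⁺ < Au⁺ (same group, period 5 vs 6).
Placing each against Cd²⁺: smaller — Ge⁴⁺, Ga³⁺, Zn²⁺; larger — Ag⁺, Au⁺. Count: 3.

3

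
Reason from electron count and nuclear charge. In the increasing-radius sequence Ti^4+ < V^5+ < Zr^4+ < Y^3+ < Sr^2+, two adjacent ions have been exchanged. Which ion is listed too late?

Check each adjacent pair. Ti^4+ and V^5+ are reversed: they are isoelectronic (18 e⁻) and V has more protons than Ti (23 vs 22), making V^5+ smaller. No other neighbouring pair contradicts the periodic trends, so V^5+ is the ion listed too late.

V^5+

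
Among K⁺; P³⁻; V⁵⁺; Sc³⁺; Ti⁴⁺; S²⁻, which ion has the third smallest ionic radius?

Sc³⁺

Each ion has 18 electrons. The ranking follows nuclear charge in reverse — greater Z gives a smaller radius. V⁵⁺ (Z=23), Ti⁴⁺ (Z=22), Sc³⁺ (Z=21), K⁺ (Z=19), S²⁻ (Z=16), P³⁻ (Z=15).
Ordering: V⁵⁺ < Ti⁴⁺ < Sc³⁺ < K⁺ < S²⁻ < P³⁻. The third smallest is Sc³⁺.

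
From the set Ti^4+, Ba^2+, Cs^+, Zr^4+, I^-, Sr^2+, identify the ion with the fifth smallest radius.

Work out protons and electrons: Ti^4+: 18 e⁻, Z=22, Zr^4+: 36 e⁻, Z=40, Sr^2+: 36 e⁻, Z=38, Ba^2+: 54 e⁻, Z=56, Cs^+: 54 e⁻, Z=55, I^-: 54 e⁻, Z=53. Ti^4+ < Zr^4+ (same group, period 4 vs 5); Zr^4+ < Sr^2+ (both 36 e⁻, Z=40>38); Sr^2+ < Ba^2+ (same group, period 5 vs 6); Ba^2+ < Cs^+ (both 54 e⁻, Z=56>55); Cs^+ < I^- (isoelectronic, higher Z=55 is smaller).
Full ascending order: Ti^4+ < Zr^4+ < Sr^2+ < Ba^2+ < Cs^+ < I^-. Counting from the smallest, position 5 is Cs^+.

Cs^+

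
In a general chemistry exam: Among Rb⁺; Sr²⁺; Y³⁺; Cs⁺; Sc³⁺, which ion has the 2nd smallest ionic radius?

Electron counts and nuclear charges: Sc³⁺ (Z=21, 18 e⁻), Y³⁺ (Z=39, 36 e⁻), Sr²⁺ (Z=38, 36 e⁻), Rb⁺ (Z=37, 36 e⁻), Cs⁺ (Z=55, 54 e⁻). Sc³⁺ < Y³⁺ (same group, 1 shell fewer); Y³⁺ < Sr²⁺ (both 36 e⁻, Z=39>38); Sr²⁺ < Rb⁺ (both 36 e⁻, Z=38>37); Rb⁺ < Cs⁺ (same group, period 5 vs 6).
Full ascending order: Sc³⁺ < Y³⁺ < Sr²⁺ < Rb⁺ < Cs⁺. Counting from the smallest, position 2 is Y³⁺.

Y³⁺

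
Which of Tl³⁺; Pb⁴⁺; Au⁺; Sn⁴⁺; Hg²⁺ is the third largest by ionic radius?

Tl³⁺

Sn⁴⁺ has 46 e⁻ (Z=50), Pb⁴⁺ has 78 e⁻ (Z=82), Tl³⁺ has 78 e⁻ (Z=81), Hg²⁺ has 78 e⁻ (Z=80), Au⁺ has 78 e⁻ (Z=79). Sn⁴⁺ < Pb⁴⁺ (same group, 1 shell fewer); Pb⁴⁺ < Tl³⁺ (both 78 e⁻, Z=82>81); Tl³⁺ < Hg²⁺ (isoelectronic, higher Z=81 is smaller); Hg²⁺ < Au⁺ (both 78 e⁻, Z=80>79).
So the order is Sn⁴⁺ < Pb⁴⁺ < Tl³⁺ < Hg²⁺ < Au⁺; the 3rd-largest ion is Tl³⁺.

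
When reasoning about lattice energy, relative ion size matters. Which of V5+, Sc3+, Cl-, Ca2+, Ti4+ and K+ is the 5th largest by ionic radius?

Ti4+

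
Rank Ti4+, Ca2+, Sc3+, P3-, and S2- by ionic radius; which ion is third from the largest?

Each ion has 18 electrons. The ranking follows nuclear charge in reverse — greater Z gives a smaller radius. Ti4+ (Z=22), Sc3+ (Z=21), Ca2+ (Z=20), S2- (Z=16), P3- (Z=15).
Ordering: Ti4+ < Sc3+ < Ca2+ < S2- < P3-. The third largest is Ca2+.

Ca2+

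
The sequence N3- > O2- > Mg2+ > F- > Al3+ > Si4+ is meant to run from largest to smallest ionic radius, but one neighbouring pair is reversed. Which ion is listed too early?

Compare adjacent ions: both have 10 electrons but Z(Mg)=12 > Z(F)=9, so Mg2+ should be the smaller of the two — yet in this decreasing list Mg2+ sits before F-. Nothing else is reversed, so Mg2+ should move one place to the right.

Mg2+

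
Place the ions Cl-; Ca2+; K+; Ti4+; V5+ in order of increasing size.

Isoelectronic series (18 e⁻ each). Size is set by nuclear charge: more protons means a smaller ion. V5+ (Z=23), Ti4+ (Z=22), Ca2+ (Z=20), K+ (Z=19), Cl- (Z=17).

V5+ < Ti4+ < Ca2+ < K+ < Cl-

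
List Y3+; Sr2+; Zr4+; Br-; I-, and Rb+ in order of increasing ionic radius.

Zr4+ < Y3+ < Sr2+ < Rb+ < Br- < I-

Zr4+ (Z=40, 36 e⁻), Y3+ (Z=39, 36 e⁻), Sr2+ (Z=38, 36 e⁻), Rb+ (Z=37, 36 e⁻), Br- (Z=35, 36 e⁻), I- (Z=53, 54 e⁻). Zr4+ < Y3+ (isoelectronic, higher Z=40 is smaller); Y3+ < Sr2+ (isoelectronic, higher Z=39 is smaller); Sr2+ < Rb+ (both 36 e⁻, Z=38>37); Rb+ < Br- (isoelectronic, higher Z=37 is smaller); Br- < I- (same group, 1 shell fewer).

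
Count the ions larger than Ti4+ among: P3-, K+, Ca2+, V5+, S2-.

All of these have 18 electrons (isoelectronic). With the same electron cloud, the ion with the most protons pulls it in tightest. Nuclear charges: V5+ (Z=23), Ti4+ (Z=22), Ca2+ (Z=20), K+ (Z=19), S2- (Z=16), P3- (Z=15). Highest Z is smallest.
Relative to Ti4+, the ions that are larger are Ca2+, K+, S2-, P3-. That's 4.

4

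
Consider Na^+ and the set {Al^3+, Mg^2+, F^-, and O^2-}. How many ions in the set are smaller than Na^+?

All of these have 10 electrons (isoelectronic). With the same electron cloud, the ion with the most protons pulls it in tightest. Nuclear charges: Al^3+ (Z=13), Mg^2+ (Z=12), Na^+ (Z=11), F^- (Z=9), O^2- (Z=8). Highest Z is smallest.
Relative to Na^+, the ions that are smaller are Al^3+, Mg^2+. So 2 are smaller.

2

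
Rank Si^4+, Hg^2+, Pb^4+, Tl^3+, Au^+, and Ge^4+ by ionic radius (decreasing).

Au^+ > Hg^2+ > Tl^3+ > Pb^4+ > Ge^4+ > Si^4+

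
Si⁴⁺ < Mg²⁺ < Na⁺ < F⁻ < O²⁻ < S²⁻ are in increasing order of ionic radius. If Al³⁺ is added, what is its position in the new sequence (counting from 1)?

2

Tabulating Z and e⁻: Si⁴⁺ has 10 e⁻ (Z=14), Al³⁺ has 10 e⁻ (Z=13), Mg²⁺ has 10 e⁻ (Z=12), Na⁺ has 10 e⁻ (Z=11), F⁻ has 10 e⁻ (Z=9), O²⁻ has 10 e⁻ (Z=8), S²⁻ has 18 e⁻ (Z=16). Si⁴⁺ < Al³⁺ (isoelectronic, higher Z=14 is smaller); Al³⁺ < Mg²⁺ (both 10 e⁻, Z=13>12); Mg²⁺ < Na⁺ (both 10 e⁻, Z=12>11); Na⁺ < F⁻ (both 10 e⁻, Z=11>9); F⁻ < O²⁻ (both 10 e⁻, Z=9>8); O²⁻ < S²⁻ (same group, period 2 vs 3).
With Al³⁺ included the full order is Si⁴⁺ < Al³⁺ < Mg²⁺ < Na⁺ < F⁻ < O²⁻ < S²⁻, so it takes position 2.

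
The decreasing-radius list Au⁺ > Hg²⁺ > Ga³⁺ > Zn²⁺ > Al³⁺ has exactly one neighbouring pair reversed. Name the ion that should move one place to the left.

Check each adjacent pair. Ga³⁺ and Zn²⁺ are reversed: Ga³⁺ and Zn²⁺ share 28 electrons; the higher nuclear charge on Ga (Z=31) contracts it more, so Ga³⁺ < Zn²⁺. No other neighbouring pair contradicts the periodic trends, so Zn²⁺ is the ion listed too late.

Zn²⁺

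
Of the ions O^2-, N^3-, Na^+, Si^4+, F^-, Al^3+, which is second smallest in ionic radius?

Al^3+

Each ion has 10 electrons. The ranking follows nuclear charge in reverse — greater Z gives a smaller radius. Si^4+ (Z=14), Al^3+ (Z=13), Na^+ (Z=11), F^- (Z=9), O^2- (Z=8), N^3- (Z=7).
So the order is Si^4+ < Al^3+ < Na^+ < F^- < O^2- < N^3-; the 2nd-smallest ion is Al^3+.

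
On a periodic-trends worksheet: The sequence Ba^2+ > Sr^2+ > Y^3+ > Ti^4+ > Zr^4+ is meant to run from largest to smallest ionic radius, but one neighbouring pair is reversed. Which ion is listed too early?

Scanning neighbour by neighbour, only Ti^4+/Zr^4+ violates a trend: same group and charge — period 4 sits above period 5, so Ti^4+ is smaller. That makes Ti^4+ the one sitting a position early relative to where it belongs.

Ti^4+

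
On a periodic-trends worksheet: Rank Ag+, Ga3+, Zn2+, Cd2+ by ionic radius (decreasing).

Ag+ > Cd2+ > Zn2+ > Ga3+

Ga3+ (Z=31, 28 e⁻), Zn2+ (Z=30, 28 e⁻), Cd2+ (Z=48, 46 e⁻), Ag+ (Z=47, 46 e⁻). Ga3+ < Zn2+ (both 28 e⁻, Z=31>30); Zn2+ < Cd2+ (same group, 1 shell fewer); Cd2+ < Ag+ (isoelectronic, higher Z=48 is smaller).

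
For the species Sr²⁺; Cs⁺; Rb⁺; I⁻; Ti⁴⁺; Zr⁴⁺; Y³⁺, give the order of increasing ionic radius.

First list Z and electron count for each: Ti⁴⁺: 18 e⁻, Z=22, Zr⁴⁺: 36 e⁻, Z=40, Y³⁺: 36 e⁻, Z=39, Sr²⁺: 36 e⁻, Z=38, Rb⁺: 36 e⁻, Z=37, Cs⁺: 54 e⁻, Z=55, I⁻: 54 e⁻, Z=53. Ti⁴⁺ < Zr⁴⁺ (same group, 1 shell fewer); Zr⁴⁺ < Y³⁺ (isoelectronic, higher Z=40 is smaller); Y³⁺ < Sr²⁺ (isoelectronic, higher Z=39 is smaller); Sr²⁺ < Rb⁺ (isoelectronic, higher Z=38 is smaller); Rb⁺ < Cs⁺ (same group, 1 shell fewer); Cs⁺ < I⁻ (isoelectronic, higher Z=55 is smaller).

Ti⁴⁺ < Zr⁴⁺ < Y³⁺ < Sr²⁺ < Rb⁺ < Cs⁺ < I⁻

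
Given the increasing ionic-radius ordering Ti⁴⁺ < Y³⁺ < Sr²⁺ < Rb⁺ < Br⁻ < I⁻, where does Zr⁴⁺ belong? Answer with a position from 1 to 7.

Work out protons and electrons: Ti⁴⁺ (Z=22, 18 e⁻), Zr⁴⁺ (Z=40, 36 e⁻), Y³⁺ (Z=39, 36 e⁻), Sr²⁺ (Z=38, 36 e⁻), Rb⁺ (Z=37, 36 e⁻), Br⁻ (Z=35, 36 e⁻), I⁻ (Z=53, 54 e⁻). Ti⁴⁺ < Zr⁴⁺ (same group, 1 shell fewer); Zr⁴⁺ < Y³⁺ (both 36 e⁻, Z=40>39); Y³⁺ < Sr²⁺ (both 36 e⁻, Z=39>38); Sr²⁺ < Rb⁺ (isoelectronic, higher Z=38 is smaller); Rb⁺ < Br⁻ (both 36 e⁻, Z=37>35); Br⁻ < I⁻ (same group, period 4 vs 5).
The complete sequence is Ti⁴⁺ < Zr⁴⁺ < Y³⁺ < Sr²⁺ < Rb⁺ < Br⁻ < I⁻. Zr⁴⁺ sits at position 2.

2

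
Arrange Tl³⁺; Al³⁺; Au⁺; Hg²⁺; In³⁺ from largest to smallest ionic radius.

Au⁺ > Hg²⁺ > Tl³⁺ > In³⁺ > Al³⁺

Work out protons and electrons: Al³⁺ (Z=13, 10 e⁻), In³⁺ (Z=49, 46 e⁻), Tl³⁺ (Z=81, 78 e⁻), Hg²⁺ (Z=80, 78 e⁻), Au⁺ (Z=79, 78 e⁻). Al³⁺ < In³⁺ (same group, period 3 vs 5); In³⁺ < Tl³⁺ (same group, 1 shell fewer); Tl³⁺ < Hg²⁺ (both 78 e⁻, Z=81>80); Hg²⁺ < Au⁺ (both 78 e⁻, Z=80>79).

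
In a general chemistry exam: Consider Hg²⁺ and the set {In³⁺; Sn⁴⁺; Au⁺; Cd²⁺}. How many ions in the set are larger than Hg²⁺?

1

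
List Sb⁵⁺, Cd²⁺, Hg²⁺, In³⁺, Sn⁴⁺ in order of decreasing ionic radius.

Tabulating Z and e⁻: Sb⁵⁺ has 46 e⁻ (Z=51), Sn⁴⁺ has 46 e⁻ (Z=50), In³⁺ has 46 e⁻ (Z=49), Cd²⁺ has 46 e⁻ (Z=48), Hg²⁺ has 78 e⁻ (Z=80). Sb⁵⁺ < Sn⁴⁺ (isoelectronic, higher Z=51 is smaller); Sn⁴⁺ < In³⁺ (isoelectronic, higher Z=50 is smaller); In³⁺ < Cd²⁺ (both 46 e⁻, Z=49>48); Cd²⁺ < Hg²⁺ (same group, 1 shell fewer).

Hg²⁺ > Cd²⁺ > In³⁺ > Sn⁴⁺ > Sb⁵⁺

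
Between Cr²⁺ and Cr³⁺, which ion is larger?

Cr²⁺

For a single element, ionic radius drops as positive charge rises — Cr³⁺ < Cr²⁺.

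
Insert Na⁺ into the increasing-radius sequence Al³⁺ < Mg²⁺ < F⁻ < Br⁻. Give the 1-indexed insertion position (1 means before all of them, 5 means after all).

Electron counts and nuclear charges: Al³⁺: 10 e⁻, Z=13, Mg²⁺: 10 e⁻, Z=12, Na⁺: 10 e⁻, Z=11, F⁻: 10 e⁻, Z=9, Br⁻: 36 e⁻, Z=35. Al³⁺ < Mg²⁺ (both 10 e⁻, Z=13>12); Mg²⁺ < Na⁺ (both 10 e⁻, Z=12>11); Na⁺ < F⁻ (both 10 e⁻, Z=11>9); F⁻ < Br⁻ (same group, 2 shells fewer).
With Na⁺ included the full order is Al³⁺ < Mg²⁺ < Na⁺ < F⁻ < Br⁻, so it takes position 3.

3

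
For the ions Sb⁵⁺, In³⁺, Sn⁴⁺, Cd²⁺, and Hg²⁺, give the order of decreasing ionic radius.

Tabulating Z and e⁻: Sb⁵⁺ has 46 e⁻ (Z=51), Sn⁴⁺ has 46 e⁻ (Z=50), In³⁺ has 46 e⁻ (Z=49), Cd²⁺ has 46 e⁻ (Z=48), Hg²⁺ has 78 e⁻ (Z=80). Sb⁵⁺ < Sn⁴⁺ (both 46 e⁻, Z=51>50); Sn⁴⁺ < In³⁺ (both 46 e⁻, Z=50>49); In³⁺ < Cd²⁺ (isoelectronic, higher Z=49 is smaller); Cd²⁺ < Hg²⁺ (same group, 1 shell fewer).

Hg²⁺ > Cd²⁺ > In³⁺ > Sn⁴⁺ > Sb⁵⁺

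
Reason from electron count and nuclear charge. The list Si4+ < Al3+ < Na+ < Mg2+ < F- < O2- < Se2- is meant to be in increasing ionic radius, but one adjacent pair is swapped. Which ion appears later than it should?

Mg2+

The pair Na+, Mg2+ is the wrong way round — Mg2+ and Na+ share 10 electrons; the higher nuclear charge on Mg (Z=12) contracts it more, so Mg2+ < Na+. All other adjacent pairs agree with periodic trends, so Mg2+ is the misplaced ion.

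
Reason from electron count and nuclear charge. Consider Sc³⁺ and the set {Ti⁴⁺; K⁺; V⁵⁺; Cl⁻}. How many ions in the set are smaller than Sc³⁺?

All of these have 18 electrons (isoelectronic). With the same electron cloud, the ion with the most protons pulls it in tightest. Nuclear charges: V⁵⁺ (Z=23), Ti⁴⁺ (Z=22), Sc³⁺ (Z=21), K⁺ (Z=19), Cl⁻ (Z=17). Highest Z is smallest.
Relative to Sc³⁺, the ions that are smaller are V⁵⁺, Ti⁴⁺. So 2 are smaller.

2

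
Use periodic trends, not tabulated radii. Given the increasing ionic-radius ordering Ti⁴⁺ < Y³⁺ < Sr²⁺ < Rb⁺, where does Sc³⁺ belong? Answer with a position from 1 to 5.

2

First list Z and electron count for each: Ti⁴⁺ has 18 e⁻ (Z=22), Sc³⁺ has 18 e⁻ (Z=21), Y³⁺ has 36 e⁻ (Z=39), Sr²⁺ has 36 e⁻ (Z=38), Rb⁺ has 36 e⁻ (Z=37). Ti⁴⁺ < Sc³⁺ (isoelectronic, higher Z=22 is smaller); Sc³⁺ < Y³⁺ (same group, 1 shell fewer); Y³⁺ < Sr²⁺ (isoelectronic, higher Z=39 is smaller); Sr²⁺ < Rb⁺ (both 36 e⁻, Z=38>37).
The complete sequence is Ti⁴⁺ < Sc³⁺ < Y³⁺ < Sr²⁺ < Rb⁺. Sc³⁺ sits at position 2.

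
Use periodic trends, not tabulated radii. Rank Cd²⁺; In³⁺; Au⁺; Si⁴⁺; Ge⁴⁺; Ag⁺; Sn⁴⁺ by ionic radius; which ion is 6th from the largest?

Ge⁴⁺

Work out protons and electrons: Si⁴⁺ (Z=14, 10 e⁻), Ge⁴⁺ (Z=32, 28 e⁻), Sn⁴⁺ (Z=50, 46 e⁻), In³⁺ (Z=49, 46 e⁻), Cd²⁺ (Z=48, 46 e⁻), Ag⁺ (Z=47, 46 e⁻), Au⁺ (Z=79, 78 e⁻). Si⁴⁺ < Ge⁴⁺ (same group, 1 shell fewer); Ge⁴⁺ < Sn⁴⁺ (same group, 1 shell fewer); Sn⁴⁺ < In³⁺ (isoelectronic, higher Z=50 is smaller); In³⁺ < Cd²⁺ (both 46 e⁻, Z=49>48); Cd²⁺ < Ag⁺ (isoelectronic, higher Z=48 is smaller); Ag⁺ < Au⁺ (same group, 1 shell fewer).
That gives Si⁴⁺ < Ge⁴⁺ < Sn⁴⁺ < In³⁺ < Cd²⁺ < Ag⁺ < Au⁺. From the largest end, number 6 is Ge⁴⁺.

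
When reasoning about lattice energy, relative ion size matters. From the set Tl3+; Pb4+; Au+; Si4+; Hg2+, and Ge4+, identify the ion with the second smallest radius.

Ge4+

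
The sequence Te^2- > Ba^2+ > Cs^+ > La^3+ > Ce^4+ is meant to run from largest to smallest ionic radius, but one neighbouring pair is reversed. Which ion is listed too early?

Compare adjacent ions: both have 54 electrons but Z(Ba)=56 > Z(Cs)=55, so Ba^2+ should be the smaller of the two — yet in this decreasing list Ba^2+ sits before Cs^+. Nothing else is reversed, so Ba^2+ should move one place to the right.

Ba^2+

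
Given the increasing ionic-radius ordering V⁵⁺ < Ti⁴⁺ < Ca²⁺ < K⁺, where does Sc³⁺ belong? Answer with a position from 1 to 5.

3

These species are isoelectronic with 18 electrons. The only difference is the number of protons: V⁵⁺ (Z=23), Ti⁴⁺ (Z=22), Sc³⁺ (Z=21), Ca²⁺ (Z=20), K⁺ (Z=19). The strongest nuclear pull (V⁵⁺) gives the smallest ion.
With Sc³⁺ included the full order is V⁵⁺ < Ti⁴⁺ < Sc³⁺ < Ca²⁺ < K⁺, so it takes position 3.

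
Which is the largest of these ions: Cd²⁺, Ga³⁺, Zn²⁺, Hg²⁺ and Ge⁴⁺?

Hg²⁺

Tabulating Z and e⁻: Ge⁴⁺: 28 e⁻, Z=32, Ga³⁺: 28 e⁻, Z=31, Zn²⁺: 28 e⁻, Z=30, Cd²⁺: 46 e⁻, Z=48, Hg²⁺: 78 e⁻, Z=80. Ge⁴⁺ < Ga³⁺ (isoelectronic, higher Z=32 is smaller); Ga³⁺ < Zn²⁺ (both 28 e⁻, Z=31>30); Zn²⁺ < Cd²⁺ (same group, period 4 vs 5); Cd²⁺ < Hg²⁺ (same group, 1 shell fewer).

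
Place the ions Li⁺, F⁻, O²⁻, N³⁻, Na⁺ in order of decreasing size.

N³⁻ > O²⁻ > F⁻ > Na⁺ > Li⁺

Tabulating Z and e⁻: Li⁺: 2 e⁻, Z=3, Na⁺: 10 e⁻, Z=11, F⁻: 10 e⁻, Z=9, O²⁻: 10 e⁻, Z=8, N³⁻: 10 e⁻, Z=7. Li⁺ < Na⁺ (same group, period 2 vs 3); Na⁺ < F⁻ (isoelectronic, higher Z=11 is smaller); F⁻ < O²⁻ (isoelectronic, higher Z=9 is smaller); O²⁻ < N³⁻ (isoelectronic, higher Z=8 is smaller).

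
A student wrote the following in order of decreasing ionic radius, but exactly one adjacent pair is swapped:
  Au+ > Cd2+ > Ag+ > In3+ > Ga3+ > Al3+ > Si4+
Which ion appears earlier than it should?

Cd2+

Compare adjacent ions: both have 46 electrons but Z(Cd)=48 > Z(Ag)=47, so Cd2+ should be the smaller of the two — yet in this decreasing list Cd2+ sits before Ag+. Nothing else is reversed, so Cd2+ should move one place to the right.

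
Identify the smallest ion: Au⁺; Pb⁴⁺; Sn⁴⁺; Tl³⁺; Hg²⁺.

First list Z and electron count for each: Sn⁴⁺ (Z=50, 46 e⁻), Pb⁴⁺ (Z=82, 78 e⁻), Tl³⁺ (Z=81, 78 e⁻), Hg²⁺ (Z=80, 78 e⁻), Au⁺ (Z=79, 78 e⁻). Sn⁴⁺ < Pb⁴⁺ (same group, period 5 vs 6); Pb⁴⁺ < Tl³⁺ (isoelectronic, higher Z=82 is smaller); Tl³⁺ < Hg²⁺ (both 78 e⁻, Z=81>80); Hg²⁺ < Au⁺ (isoelectronic, higher Z=80 is smaller).

Sn⁴⁺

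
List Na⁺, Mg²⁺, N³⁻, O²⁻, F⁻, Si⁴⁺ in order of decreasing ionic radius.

N³⁻ > O²⁻ > F⁻ > Na⁺ > Mg²⁺ > Si⁴⁺

All of these have 10 electrons (isoelectronic). With the same electron cloud, the ion with the most protons pulls it in tightest. Nuclear charges: Si⁴⁺ (Z=14), Mg²⁺ (Z=12), Na⁺ (Z=11), F⁻ (Z=9), O²⁻ (Z=8), N³⁻ (Z=7). Highest Z is smallest.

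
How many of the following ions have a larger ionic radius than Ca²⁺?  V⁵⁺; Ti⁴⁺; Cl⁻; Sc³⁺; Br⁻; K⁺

3

V⁵⁺: 18 e⁻, Z=23, Ti⁴⁺: 18 e⁻, Z=22, Sc³⁺: 18 e⁻, Z=21, Ca²⁺: 18 e⁻, Z=20, K⁺: 18 e⁻, Z=19, Cl⁻: 18 e⁻, Z=17, Br⁻: 36 e⁻, Z=35. V⁵⁺ < Ti⁴⁺ (both 18 e⁻, Z=23>22); Ti⁴⁺ < Sc³⁺ (isoelectronic, higher Z=22 is smaller); Sc³⁺ < Ca²⁺ (isoelectronic, higher Z=21 is smaller); Ca²⁺ < K⁺ (both 18 e⁻, Z=20>19); K⁺ < Cl⁻ (isoelectronic, higher Z=19 is smaller); Cl⁻ < Br⁻ (same group, 1 shell fewer).
Ordering all of them (including Ca²⁺) by radius gives V⁵⁺ < Ti⁴⁺ < Sc³⁺ < Ca²⁺ < K⁺ < Cl⁻ < Br⁻. Count: 3.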